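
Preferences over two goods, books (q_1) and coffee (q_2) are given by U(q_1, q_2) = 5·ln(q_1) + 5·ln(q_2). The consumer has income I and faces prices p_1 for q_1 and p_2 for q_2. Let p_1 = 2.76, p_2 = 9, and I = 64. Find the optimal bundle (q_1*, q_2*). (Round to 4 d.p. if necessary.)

q_1* = 11.5942, q_2* = 3.5556

The MRS is q_2/q_1. Set MRS = p_1/p_2.
Rearranging, p_2·q_2 = p_1·q_1. Substituting into the budget gives p_1·q_1·(1 + 1) = I.
Demand: q_1*(p_1,p_2,I) = 0.5·I/p_1 and q_2* = 0.5·I/p_2.
At p_1=2.76, p_2=9, I=64: q_1* = 0.5·64/2.76 = 11.5942, q_2* = 3.5556.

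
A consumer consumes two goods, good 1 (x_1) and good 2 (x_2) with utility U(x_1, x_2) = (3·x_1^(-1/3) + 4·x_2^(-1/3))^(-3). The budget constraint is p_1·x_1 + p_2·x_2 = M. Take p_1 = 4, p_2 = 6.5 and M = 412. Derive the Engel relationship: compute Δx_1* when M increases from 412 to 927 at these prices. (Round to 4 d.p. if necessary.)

Δx_1* = 53.625

From the CES first-order condition, (3/4)·(x_2/x_1)^(4/3) = p_1/p_2.
Hence x_2/x_1 = ((4/3)·p_1/p_2)^(1/(4/3)), i.e. raised to the 0.75 power.
With the ratio pinned down, the budget gives x_1* = M/(p_1 + p_2·(x_2/x_1)) and x_2* = (x_2/x_1)·x_1*.
Numerically x_2/x_1 = 0.862113, so x_1* = 412/(4 + 6.5·0.862113) = 42.9.
At M' = 927: x_1* = 96.525. Change: 96.525 − 42.9 = 53.625.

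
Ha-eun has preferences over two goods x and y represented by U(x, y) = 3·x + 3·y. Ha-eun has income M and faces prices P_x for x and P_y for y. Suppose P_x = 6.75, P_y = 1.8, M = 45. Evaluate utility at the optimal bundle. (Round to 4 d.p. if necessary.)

Perfect substitutes: compare marginal utility per dollar. 3/P_x vs 3/P_y → 0.4444 vs 1.6667.
y gives more utility per dollar, so spend all income on y: y* = M/P_y, x* = 0.
Numerically: x* = 0, y* = 25.
Utility at the optimum: U(0, 25) = 75.

V = 75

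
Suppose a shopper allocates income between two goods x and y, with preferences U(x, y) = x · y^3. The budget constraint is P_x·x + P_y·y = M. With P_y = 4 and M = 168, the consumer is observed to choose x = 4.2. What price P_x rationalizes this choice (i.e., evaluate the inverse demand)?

The MRS is (1/3)·y/x. Set MRS = P_x/P_y.
So P_y·y = 3·P_x·x; combined with the budget, a share 0.25 of income goes to x.
Demand: x*(P_x,P_y,M) = 0.25·M/P_x and y* = 0.75·M/P_y.
Set x* = 4.2 in the demand function and solve for P_x: P_x = 10.

P_x = 10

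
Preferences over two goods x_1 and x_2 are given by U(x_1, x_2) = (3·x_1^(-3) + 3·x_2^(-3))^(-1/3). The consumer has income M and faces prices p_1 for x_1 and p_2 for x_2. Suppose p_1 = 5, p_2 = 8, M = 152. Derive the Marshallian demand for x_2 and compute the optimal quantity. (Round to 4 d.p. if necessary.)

x_2* = 11.1573

MRS = MU_x_1/MU_x_2 = (x_2/x_1)^(4). Set equal to p_1/p_2.
Hence x_2/x_1 = (p_1/p_2)^(1/(4)), i.e. raised to the 0.25 power.
With the ratio pinned down, the budget gives x_1* = M/(p_1 + p_2·(x_2/x_1)) and x_2* = (x_2/x_1)·x_1*.
Numerically x_2/x_1 = 0.88914, so x_1* = 152/(5 + 8·0.88914) = 12.5484 and x_2* = 0.88914·12.5484 = 11.1573.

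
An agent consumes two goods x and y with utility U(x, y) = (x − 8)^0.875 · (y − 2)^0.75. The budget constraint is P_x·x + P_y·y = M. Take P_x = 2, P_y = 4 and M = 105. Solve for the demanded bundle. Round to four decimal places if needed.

MRS = (7/6)·(y−2)/(x−8). Tangency with P_x/P_y gives y−2 = (6/7)·(P_x/P_y)·(x−8).
Substituting into the budget: x* = 8 + 7/13·(M − 8·P_x − 2·P_y)/P_x, and y* = 2 + 6/13·(…)/P_y.
Discretionary income = 105 − 8·2 − 2·4 = 81; x* = 8 + 7/13·81/2 = 29.8077; y* = 2 + 6/13·81/4 = 11.3462.

x* = 29.8077, y* = 11.3462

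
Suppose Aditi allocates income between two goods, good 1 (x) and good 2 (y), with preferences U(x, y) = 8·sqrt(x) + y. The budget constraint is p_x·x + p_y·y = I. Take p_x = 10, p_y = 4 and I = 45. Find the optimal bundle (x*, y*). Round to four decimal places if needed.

x* = 2.56, y* = 4.85

Plugging in: x* = (4·4/10)² = 2.56, y* = 4.85.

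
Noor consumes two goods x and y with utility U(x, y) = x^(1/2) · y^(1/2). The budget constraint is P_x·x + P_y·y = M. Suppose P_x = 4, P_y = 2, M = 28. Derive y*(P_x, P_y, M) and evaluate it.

Tangency: MRS = y/x = P_x/P_y.
Rearranging, P_y·y = P_x·x. Substituting into the budget gives P_x·x·(1 + 1) = M.
Demand: x*(P_x,P_y,M) = 0.5·M/P_x and y* = 0.5·M/P_y.
At P_x=4, P_y=2, M=28: y* = 0.5·28/2 = 7.

y* = 7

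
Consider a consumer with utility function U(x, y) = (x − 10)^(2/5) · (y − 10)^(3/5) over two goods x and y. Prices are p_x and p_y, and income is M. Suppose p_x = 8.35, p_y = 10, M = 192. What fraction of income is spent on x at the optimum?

This is Cobb-Douglas in (x−10, y−10): tangency gives 0.4·p_y·(y−10) = 0.6·p_x·(x−10).
Substituting into the budget: x* = 10 + 0.4·(M − 10·p_x − 10·p_y)/p_x, and y* = 10 + 0.6·(…)/p_y.
Discretionary income = 192 − 10·8.35 − 10·10 = 8.5; x* = 10 + 0.4·8.5/8.35 = 10.4072; y* = 10 + 0.6·8.5/10 = 10.51.
Expenditure on x: 8.35·10.4072 = 86.9; share = 0.4526.

share on x = 0.4526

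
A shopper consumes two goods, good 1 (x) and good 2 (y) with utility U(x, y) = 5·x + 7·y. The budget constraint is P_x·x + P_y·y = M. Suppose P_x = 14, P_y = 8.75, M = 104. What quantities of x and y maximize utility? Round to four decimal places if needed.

Linear utility — the consumer picks whichever good has higher MU/price: 5/14 = 0.3571 vs 7/8.75 = 0.8.
y gives more utility per dollar, so spend all income on y: y* = M/P_y, x* = 0.
Numerically: x* = 0, y* = 11.8857.

x* = 0, y* = 11.8857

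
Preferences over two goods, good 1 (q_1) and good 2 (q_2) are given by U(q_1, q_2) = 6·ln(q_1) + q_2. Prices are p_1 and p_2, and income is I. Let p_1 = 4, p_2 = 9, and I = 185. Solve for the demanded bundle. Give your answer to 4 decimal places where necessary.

q_1* = 13.5, q_2* = 14.5556

Set MRS = p_1/p_2: (6/q_1)/1 = p_1/p_2.
So q_1*(p_1,p_2) = 6·p_2/p_1, independent of income; and q_2* = (I − 6·p_2)/p_2.
At the given prices: q_1* = 6·9/4 = 13.5, and q_2* = 14.5556.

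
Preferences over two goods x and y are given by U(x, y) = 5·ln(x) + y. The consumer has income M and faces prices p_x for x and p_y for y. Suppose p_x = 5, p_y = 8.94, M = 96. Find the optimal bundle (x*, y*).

Set MRS = p_x/p_y: (5/x)/1 = p_x/p_y.
So x*(p_x,p_y) = 5·p_y/p_x, independent of income; and y* = (M − 5·p_y)/p_y.
At the given prices: x* = 5·8.94/5 = 8.94, and y* = 5.7383.

x* = 8.94, y* = 5.7383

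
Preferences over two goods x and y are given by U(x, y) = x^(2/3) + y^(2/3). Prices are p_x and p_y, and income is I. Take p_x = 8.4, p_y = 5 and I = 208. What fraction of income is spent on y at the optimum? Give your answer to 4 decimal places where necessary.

share on y = 0.7384

MU_x ∝ x^(-1/3), MU_y ∝ y^(-1/3), so MRS = (y/x)^(1/3) = p_x/p_y.
Hence y/x = (p_x/p_y)^(1/(1/3)), i.e. raised to the 3 power.
With the ratio pinned down, the budget gives x* = I/(p_x + p_y·(y/x)) and y* = (y/x)·x*.
Numerically y/x = 4.741632, so x* = 208/(8.4 + 5·4.741632) = 6.4781 and y* = 4.741632·6.4781 = 30.7168.
Expenditure on y: 5·30.7168 = 153.5839; share = 0.7384.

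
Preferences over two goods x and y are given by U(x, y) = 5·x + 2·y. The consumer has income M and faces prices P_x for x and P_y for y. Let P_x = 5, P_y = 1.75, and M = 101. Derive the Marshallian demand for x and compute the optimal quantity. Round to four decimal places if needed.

Perfect substitutes: compare marginal utility per dollar. 5/P_x vs 2/P_y → 1 vs 1.1429.
y gives more utility per dollar, so spend all income on y: y* = M/P_y, x* = 0.
Numerically: x* = 0, y* = 57.7143.

x* = 0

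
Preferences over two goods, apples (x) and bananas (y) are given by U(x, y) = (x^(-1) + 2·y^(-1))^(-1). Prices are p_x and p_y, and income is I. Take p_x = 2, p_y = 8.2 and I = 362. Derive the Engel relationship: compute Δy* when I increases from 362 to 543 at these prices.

MRS = MU_x/MU_y = (1/2)·(y/x)^(2). Set equal to p_x/p_y.
Solve for the ratio: y/x = [2·p_x/p_y]^(0.5).
Substitute y = (y/x)·x into the budget: x* = I/(p_x + p_y·(y/x)).
Numerically y/x = 0.69843, so x* = 362/(2 + 8.2·0.69843) = 46.8479 and y* = 0.69843·46.8479 = 32.72.
At I' = 543: y* = 49.08. Change: 49.08 − 32.72 = 16.36.

Δy* = 16.36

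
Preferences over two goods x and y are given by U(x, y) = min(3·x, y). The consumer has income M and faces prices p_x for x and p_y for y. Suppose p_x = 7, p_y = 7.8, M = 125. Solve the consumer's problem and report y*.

y* = 12.3355

Demand: x*(p_x,p_y,M) = M/(p_x + 3·p_y), y* = 3·M/(p_x + 3·p_y).
Here 7 + 3·7.8 = 30.4, giving y* = 12.3355.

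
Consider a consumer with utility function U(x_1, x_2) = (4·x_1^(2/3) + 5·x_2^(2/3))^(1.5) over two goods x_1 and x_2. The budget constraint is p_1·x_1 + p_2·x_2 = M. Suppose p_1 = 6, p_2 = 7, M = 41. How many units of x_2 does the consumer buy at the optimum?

From the CES first-order condition, (4/5)·(x_2/x_1)^(1/3) = p_1/p_2.
Solve for the ratio: x_2/x_1 = [(5/4)·p_1/p_2]^(3).
Substitute x_2 = (x_2/x_1)·x_1 into the budget: x_1* = M/(p_1 + p_2·(x_2/x_1)).
Numerically x_2/x_1 = 1.229956, so x_1* = 41/(6 + 7·1.229956) = 2.8064 and x_2* = 1.229956·2.8064 = 3.4517.

x_2* = 3.4517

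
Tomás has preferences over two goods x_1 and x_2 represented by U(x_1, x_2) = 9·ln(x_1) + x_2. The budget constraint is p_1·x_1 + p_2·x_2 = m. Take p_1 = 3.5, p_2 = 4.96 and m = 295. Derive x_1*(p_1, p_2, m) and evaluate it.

MU_x_1 = 9/x_1, MU_x_2 = 1. Tangency: 9/x_1 = p_1/p_2.
So x_1*(p_1,p_2) = 9·p_2/p_1, independent of income; and x_2* = (m − 9·p_2)/p_2.
At the given prices: x_1* = 9·4.96/3.5 = 12.7543.

x_1* = 12.7543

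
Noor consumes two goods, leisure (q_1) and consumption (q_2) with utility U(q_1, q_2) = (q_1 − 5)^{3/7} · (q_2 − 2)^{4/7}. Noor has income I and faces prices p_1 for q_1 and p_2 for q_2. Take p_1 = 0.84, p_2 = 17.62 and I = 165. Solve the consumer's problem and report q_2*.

q_2* = 6.072

This is Cobb-Douglas in (q_1−5, q_2−2): tangency gives 3/7·p_2·(q_2−2) = 4/7·p_1·(q_1−5).
After buying the subsistence bundle (5, 2), a share 3/7 of the remaining income goes to q_1: q_1* = 5 + 3/7·(I − 5p_1 − 2p_2)/p_1.
Discretionary income = 165 − 5·0.84 − 2·17.62 = 125.56; q_2* = 2 + 4/7·125.56/17.62 = 6.072.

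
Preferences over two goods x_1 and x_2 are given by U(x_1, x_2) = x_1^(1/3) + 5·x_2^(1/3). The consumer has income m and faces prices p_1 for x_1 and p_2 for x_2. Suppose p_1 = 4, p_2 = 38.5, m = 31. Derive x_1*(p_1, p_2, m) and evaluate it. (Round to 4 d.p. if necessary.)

Numerically x_2/x_1 = 0.374416, so x_1* = 31/(4 + 38.5·0.374416) = 1.6834.

x_1* = 1.6834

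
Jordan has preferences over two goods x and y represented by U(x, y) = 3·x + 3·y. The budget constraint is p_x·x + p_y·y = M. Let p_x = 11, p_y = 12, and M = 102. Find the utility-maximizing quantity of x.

x* = 9.2727

Perfect substitutes: compare marginal utility per dollar. 3/p_x vs 3/p_y → 0.2727 vs 0.25.
x gives more utility per dollar, so spend all income on x: x* = M/p_x, y* = 0.
Numerically: x* = 9.2727, y* = 0.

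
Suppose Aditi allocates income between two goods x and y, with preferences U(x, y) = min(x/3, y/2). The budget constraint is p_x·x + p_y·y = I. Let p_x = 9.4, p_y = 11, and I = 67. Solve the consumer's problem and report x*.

x* = 4.004

Leontief preferences: the optimum is at the kink where x/3 = y/2, i.e. y = (2/3)·x.
Budget: p_x·x + p_y·(2/3)·x = I, so (3·p_x + 2·p_y)·x = 3·I.
Demand: x*(p_x,p_y,I) = 3·I/(3·p_x + 2·p_y), y* = 2·I/(3·p_x + 2·p_y).
Here 3·9.4 + 2·11 = 50.2, giving x* = 4.004.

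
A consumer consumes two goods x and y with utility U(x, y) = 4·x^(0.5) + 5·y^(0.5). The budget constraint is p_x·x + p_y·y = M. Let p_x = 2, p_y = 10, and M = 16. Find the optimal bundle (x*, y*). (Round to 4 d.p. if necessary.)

From the CES first-order condition, (4/5)·(y/x)^(0.5) = p_x/p_y.
Solve for the ratio: y/x = [(5/4)·p_x/p_y]^(2).
With the ratio pinned down, the budget gives x* = M/(p_x + p_y·(y/x)) and y* = (y/x)·x*.
Numerically y/x = 0.0625, so x* = 16/(2 + 10·0.0625) = 6.0952 and y* = 0.0625·6.0952 = 0.381.

x* = 6.0952, y* = 0.381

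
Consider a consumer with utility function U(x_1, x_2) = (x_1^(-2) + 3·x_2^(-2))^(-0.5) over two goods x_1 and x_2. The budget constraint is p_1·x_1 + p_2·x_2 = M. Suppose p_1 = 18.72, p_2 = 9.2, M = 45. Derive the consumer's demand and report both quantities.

MU_x_1 ∝ x_1^(-3), MU_x_2 ∝ 3·x_2^(-3), so MRS = (1/3)·(x_2/x_1)^(3) = p_1/p_2.
Solve for the ratio: x_2/x_1 = [3·p_1/p_2]^(1/3).
Substitute x_2 = (x_2/x_1)·x_1 into the budget: x_1* = M/(p_1 + p_2·(x_2/x_1)).
Numerically x_2/x_1 = 1.827594, so x_1* = 45/(18.72 + 9.2·1.827594) = 1.2664 and x_2* = 1.827594·1.2664 = 2.3145.

x_1* = 1.2664, x_2* = 2.3145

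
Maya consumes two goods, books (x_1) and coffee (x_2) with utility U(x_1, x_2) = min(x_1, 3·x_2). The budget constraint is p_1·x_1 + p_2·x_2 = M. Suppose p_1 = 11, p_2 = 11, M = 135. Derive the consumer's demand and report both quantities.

With perfect complements, no substitution: consume in ratio x_1:x_2 = 3:1.
Budget: p_1·x_1 + p_2·(1/3)·x_1 = M, so (3·p_1 + p_2)·x_1 = 3·M.
Demand: x_1*(p_1,p_2,M) = 3·M/(3·p_1 + p_2), x_2* = M/(3·p_1 + p_2).
Here 3·11 + 11 = 44, giving x_1* = 9.2045 and x_2* = 3.0682.

x_1* = 9.2045, x_2* = 3.0682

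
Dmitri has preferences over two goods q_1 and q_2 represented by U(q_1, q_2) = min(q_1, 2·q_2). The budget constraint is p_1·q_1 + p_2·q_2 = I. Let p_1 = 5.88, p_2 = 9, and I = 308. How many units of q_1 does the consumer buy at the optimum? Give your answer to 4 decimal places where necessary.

With perfect complements, no substitution: consume in ratio q_1:q_2 = 2:1.
Budget: p_1·q_1 + p_2·(1/2)·q_1 = I, so (2·p_1 + p_2)·q_1 = 2·I.
Demand: q_1*(p_1,p_2,I) = 2·I/(2·p_1 + p_2), q_2* = I/(2·p_1 + p_2).
Here 2·5.88 + 9 = 20.76, giving q_1* = 29.6724.

q_1* = 29.6724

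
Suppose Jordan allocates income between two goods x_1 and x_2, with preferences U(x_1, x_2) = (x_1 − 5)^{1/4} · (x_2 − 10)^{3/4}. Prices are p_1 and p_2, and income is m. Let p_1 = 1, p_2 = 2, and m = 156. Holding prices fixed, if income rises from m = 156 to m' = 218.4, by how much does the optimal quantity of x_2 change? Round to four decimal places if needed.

Discretionary income = 156 − 5·1 − 10·2 = 131; x_2* = 10 + 0.75·131/2 = 59.125.
At m' = 218.4: x_2* = 82.525. Change: 82.525 − 59.125 = 23.4.

Δx_2* = 23.4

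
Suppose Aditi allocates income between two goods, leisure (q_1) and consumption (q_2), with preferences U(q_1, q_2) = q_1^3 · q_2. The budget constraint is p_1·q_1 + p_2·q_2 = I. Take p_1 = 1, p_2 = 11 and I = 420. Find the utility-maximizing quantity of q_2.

The MRS is 3·q_2/q_1. Set MRS = p_1/p_2.
Rearranging, p_2·q_2 = (1/3)·p_1·q_1. Substituting into the budget gives p_1·q_1·(1 + (1/3)) = I.
Demand: q_1*(p_1,p_2,I) = 0.75·I/p_1 and q_2* = 0.25·I/p_2.
At p_1=1, p_2=11, I=420: q_2* = 0.25·420/11 = 9.5455.

q_2* = 9.5455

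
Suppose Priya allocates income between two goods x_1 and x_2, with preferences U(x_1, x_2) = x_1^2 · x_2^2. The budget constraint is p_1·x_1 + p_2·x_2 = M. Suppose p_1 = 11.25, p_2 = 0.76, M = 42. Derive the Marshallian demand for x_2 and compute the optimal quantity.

The MRS is x_2/x_1. Set MRS = p_1/p_2.
Rearranging, p_2·x_2 = p_1·x_1. Substituting into the budget gives p_1·x_1·(1 + 1) = M.
Demand: x_1*(p_1,p_2,M) = 0.5·M/p_1 and x_2* = 0.5·M/p_2.
At p_1=11.25, p_2=0.76, M=42: x_2* = 0.5·42/0.76 = 27.6316.

x_2* = 27.6316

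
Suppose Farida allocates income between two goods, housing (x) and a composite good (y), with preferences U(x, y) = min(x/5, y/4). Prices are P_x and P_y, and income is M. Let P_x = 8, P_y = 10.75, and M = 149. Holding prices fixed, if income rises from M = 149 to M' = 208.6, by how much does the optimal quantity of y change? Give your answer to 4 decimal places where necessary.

Demand: x*(P_x,P_y,M) = 5·M/(5·P_x + 4·P_y), y* = 4·M/(5·P_x + 4·P_y).
Here 5·8 + 4·10.75 = 83, giving y* = 7.1807.
At M' = 208.6: y* = 10.053. Change: 10.053 − 7.1807 = 2.8723.

Δy* = 2.8723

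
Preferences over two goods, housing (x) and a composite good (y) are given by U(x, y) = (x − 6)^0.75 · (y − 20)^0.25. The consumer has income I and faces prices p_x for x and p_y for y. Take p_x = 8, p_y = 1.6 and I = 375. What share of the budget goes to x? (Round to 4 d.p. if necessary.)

share on x = 0.718

MRS = 3·(y−20)/(x−6). Tangency with p_x/p_y gives y−20 = (1/3)·(p_x/p_y)·(x−6).
After buying the subsistence bundle (6, 20), a share 0.75 of the remaining income goes to x: x* = 6 + 0.75·(I − 6p_x − 20p_y)/p_x.
Discretionary income = 375 − 6·8 − 20·1.6 = 295; x* = 6 + 0.75·295/8 = 33.6562; y* = 20 + 0.25·295/1.6 = 66.0938.
Expenditure on x: 8·33.6562 = 269.25; share = 0.718.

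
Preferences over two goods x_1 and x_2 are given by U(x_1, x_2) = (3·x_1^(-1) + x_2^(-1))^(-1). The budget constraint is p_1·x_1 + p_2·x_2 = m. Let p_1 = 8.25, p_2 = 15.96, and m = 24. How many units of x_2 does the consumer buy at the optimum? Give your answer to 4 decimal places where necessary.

x_2* = 0.6697

With the ratio pinned down, the budget gives x_1* = m/(p_1 + p_2·(x_2/x_1)) and x_2* = (x_2/x_1)·x_1*.
Numerically x_2/x_1 = 0.415097, so x_1* = 24/(8.25 + 15.96·0.415097) = 1.6135 and x_2* = 0.415097·1.6135 = 0.6697.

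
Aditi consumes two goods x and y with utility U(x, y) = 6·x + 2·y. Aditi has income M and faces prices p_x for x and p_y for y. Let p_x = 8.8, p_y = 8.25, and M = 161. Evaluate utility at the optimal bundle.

V = 109.7727

Linear utility — the consumer picks whichever good has higher MU/price: 6/8.8 = 0.6818 vs 2/8.25 = 0.2424.
x gives more utility per dollar, so spend all income on x: x* = M/p_x, y* = 0.
Numerically: x* = 18.2955, y* = 0.
Utility at the optimum: U(18.2955, 0) = 109.7727.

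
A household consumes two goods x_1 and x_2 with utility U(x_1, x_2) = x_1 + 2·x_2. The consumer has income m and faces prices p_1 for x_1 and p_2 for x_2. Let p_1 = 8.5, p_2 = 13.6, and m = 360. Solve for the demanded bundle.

x_1* = 0, x_2* = 26.4706

Linear utility — the consumer picks whichever good has higher MU/price: 1/8.5 = 0.1176 vs 2/13.6 = 0.1471.
x_2 gives more utility per dollar, so spend all income on x_2: x_2* = m/p_2, x_1* = 0.
Numerically: x_1* = 0, x_2* = 26.4706.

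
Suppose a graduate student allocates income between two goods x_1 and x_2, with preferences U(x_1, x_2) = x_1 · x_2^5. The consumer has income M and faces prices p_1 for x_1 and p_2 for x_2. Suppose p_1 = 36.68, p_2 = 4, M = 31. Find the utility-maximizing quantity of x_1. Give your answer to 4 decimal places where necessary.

MU_x_1/MU_x_2 = (x_2)/(5·x_1); tangency sets this equal to p_1/p_2.
Rearranging, p_2·x_2 = 5·p_1·x_1. Substituting into the budget gives p_1·x_1·(1 + 5) = M.
Demand: x_1*(p_1,p_2,M) = 1/6·M/p_1 and x_2* = 5/6·M/p_2.
At p_1=36.68, p_2=4, M=31: x_1* = 1/6·31/36.68 = 0.1409.

x_1* = 0.1409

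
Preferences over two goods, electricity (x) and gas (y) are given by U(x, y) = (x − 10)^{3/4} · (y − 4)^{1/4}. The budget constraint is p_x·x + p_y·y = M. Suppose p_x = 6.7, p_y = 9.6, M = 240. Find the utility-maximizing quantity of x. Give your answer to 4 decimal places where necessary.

This is Cobb-Douglas in (x−10, y−4): tangency gives 0.75·p_y·(y−4) = 0.25·p_x·(x−10).
Substituting into the budget: x* = 10 + 0.75·(M − 10·p_x − 4·p_y)/p_x, and y* = 4 + 0.25·(…)/p_y.
Discretionary income = 240 − 10·6.7 − 4·9.6 = 134.6; x* = 10 + 0.75·134.6/6.7 = 25.0672.

x* = 25.0672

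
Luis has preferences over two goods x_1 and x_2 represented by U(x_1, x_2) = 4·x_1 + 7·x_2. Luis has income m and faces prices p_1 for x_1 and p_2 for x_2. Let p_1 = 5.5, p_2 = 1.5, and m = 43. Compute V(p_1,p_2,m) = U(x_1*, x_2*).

Perfect substitutes: compare marginal utility per dollar. 4/p_1 vs 7/p_2 → 0.7273 vs 4.6667.
x_2 gives more utility per dollar, so spend all income on x_2: x_2* = m/p_2, x_1* = 0.
Numerically: x_1* = 0, x_2* = 28.6667.
Utility at the optimum: U(0, 28.6667) = 200.6667.

V = 200.6667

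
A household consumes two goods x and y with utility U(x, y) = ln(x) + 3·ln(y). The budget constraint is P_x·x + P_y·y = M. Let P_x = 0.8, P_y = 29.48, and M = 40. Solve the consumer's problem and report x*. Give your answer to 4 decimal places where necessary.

x* = 12.5

Tangency: MRS = (1/3)·y/x = P_x/P_y.
So P_y·y = 3·P_x·x; combined with the budget, a share 0.25 of income goes to x.
Demand: x*(P_x,P_y,M) = 0.25·M/P_x and y* = 0.75·M/P_y.
At P_x=0.8, P_y=29.48, M=40: x* = 0.25·40/0.8 = 12.5.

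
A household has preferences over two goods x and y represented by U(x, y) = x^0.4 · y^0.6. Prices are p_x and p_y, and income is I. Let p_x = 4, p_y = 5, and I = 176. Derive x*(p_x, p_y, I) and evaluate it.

x* = 17.6

MU_x/MU_y = (0.4·y)/(0.6·x); tangency sets this equal to p_x/p_y.
So 0.4·p_y·y = 0.6·p_x·x; combined with the budget, a share 0.4 of income goes to x.
Demand: x*(p_x,p_y,I) = 0.4·I/p_x and y* = 0.6·I/p_y.
At p_x=4, p_y=5, I=176: x* = 0.4·176/4 = 17.6.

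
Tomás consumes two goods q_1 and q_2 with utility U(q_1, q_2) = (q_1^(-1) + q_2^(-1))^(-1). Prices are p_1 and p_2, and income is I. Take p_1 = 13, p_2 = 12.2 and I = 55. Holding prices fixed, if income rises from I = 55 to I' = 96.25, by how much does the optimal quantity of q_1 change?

With the ratio pinned down, the budget gives q_1* = I/(p_1 + p_2·(q_2/q_1)) and q_2* = (q_2/q_1)·q_1*.
Numerically q_2/q_1 = 1.032266, so q_1* = 55/(13 + 12.2·1.032266) = 2.149.
At I' = 96.25: q_1* = 3.7607. Change: 3.7607 − 2.149 = 1.6117.

Δq_1* = 1.6117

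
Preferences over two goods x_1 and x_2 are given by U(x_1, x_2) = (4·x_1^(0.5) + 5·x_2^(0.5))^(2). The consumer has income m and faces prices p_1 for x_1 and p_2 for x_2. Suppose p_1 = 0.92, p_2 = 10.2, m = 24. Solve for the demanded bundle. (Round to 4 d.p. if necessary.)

MRS = MU_x_1/MU_x_2 = (4/5)·(x_2/x_1)^(0.5). Set equal to p_1/p_2.
Solve for the ratio: x_2/x_1 = [(5/4)·p_1/p_2]^(2).
With the ratio pinned down, the budget gives x_1* = m/(p_1 + p_2·(x_2/x_1)) and x_2* = (x_2/x_1)·x_1*.
Numerically x_2/x_1 = 0.012711, so x_1* = 24/(0.92 + 10.2·0.012711) = 22.8646 and x_2* = 0.012711·22.8646 = 0.2906.

x_1* = 22.8646, x_2* = 0.2906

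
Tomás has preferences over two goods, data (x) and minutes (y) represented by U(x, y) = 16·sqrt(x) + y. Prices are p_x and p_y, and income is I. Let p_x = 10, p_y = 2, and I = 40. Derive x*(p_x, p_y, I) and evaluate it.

Set MRS = p_x/p_y: 8·x^(−1/2) = p_x/p_y.
Solve: √x = 8·p_y/p_x, so x*(p_x,p_y) = (8·p_y/p_x)², and y* = (I − p_x·x*)/p_y.
Plugging in: x* = (8·2/10)² = 2.56.

x* = 2.56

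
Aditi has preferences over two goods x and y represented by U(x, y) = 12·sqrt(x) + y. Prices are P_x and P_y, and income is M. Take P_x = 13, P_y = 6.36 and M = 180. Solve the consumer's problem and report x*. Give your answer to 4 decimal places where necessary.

Set MRS = P_x/P_y: 6·x^(−1/2) = P_x/P_y.
Thus x* = (6·P_y/P_x)² — independent of M — with the rest of income spent on y.
Plugging in: x* = (6·6.36/13)² = 8.6165.

x* = 8.6165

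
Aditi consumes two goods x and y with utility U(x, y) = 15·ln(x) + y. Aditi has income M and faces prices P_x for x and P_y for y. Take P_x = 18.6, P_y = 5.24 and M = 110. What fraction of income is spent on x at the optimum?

MU_x = 15/x, MU_y = 1. Tangency: 15/x = P_x/P_y.
So x*(P_x,P_y) = 15·P_y/P_x, independent of income; and y* = (M − 15·P_y)/P_y.
At the given prices: x* = 15·5.24/18.6 = 4.2258, and y* = 5.9924.
Expenditure on x: 18.6·4.2258 = 78.6; share = 0.7145.

share on x = 0.7145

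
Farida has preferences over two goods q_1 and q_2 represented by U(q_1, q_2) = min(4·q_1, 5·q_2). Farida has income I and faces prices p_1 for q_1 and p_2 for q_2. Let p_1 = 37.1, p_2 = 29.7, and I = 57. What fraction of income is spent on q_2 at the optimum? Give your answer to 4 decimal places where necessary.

Demand: q_1*(p_1,p_2,I) = 5·I/(5·p_1 + 4·p_2), q_2* = 4·I/(5·p_1 + 4·p_2).
Here 5·37.1 + 4·29.7 = 304.3, giving q_1* = 0.9366 and q_2* = 0.7493.
Expenditure on q_2: 29.7·0.7493 = 22.253; share = 0.3904.

share on q_2 = 0.3904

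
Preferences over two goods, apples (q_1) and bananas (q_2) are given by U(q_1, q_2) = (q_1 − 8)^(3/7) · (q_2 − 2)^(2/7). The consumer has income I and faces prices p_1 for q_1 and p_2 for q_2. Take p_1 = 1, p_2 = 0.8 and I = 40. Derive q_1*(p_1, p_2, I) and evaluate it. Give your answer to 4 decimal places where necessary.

q_1* = 26.24

Let q_1' = q_1−8, q_2' = q_2−2. MRS = (3/2)·q_2'/q_1' = p_1/p_2.
After buying the subsistence bundle (8, 2), a share 0.6 of the remaining income goes to q_1: q_1* = 8 + 0.6·(I − 8p_1 − 2p_2)/p_1.
Discretionary income = 40 − 8·1 − 2·0.8 = 30.4; q_1* = 8 + 0.6·30.4/1 = 26.24.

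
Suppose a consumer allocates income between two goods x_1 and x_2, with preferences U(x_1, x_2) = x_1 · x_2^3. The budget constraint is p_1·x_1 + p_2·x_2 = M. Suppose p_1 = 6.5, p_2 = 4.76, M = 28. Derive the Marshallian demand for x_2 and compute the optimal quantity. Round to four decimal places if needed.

Demand: x_1*(p_1,p_2,M) = 0.25·M/p_1 and x_2* = 0.75·M/p_2.
At p_1=6.5, p_2=4.76, M=28: x_2* = 0.75·28/4.76 = 4.4118.

x_2* = 4.4118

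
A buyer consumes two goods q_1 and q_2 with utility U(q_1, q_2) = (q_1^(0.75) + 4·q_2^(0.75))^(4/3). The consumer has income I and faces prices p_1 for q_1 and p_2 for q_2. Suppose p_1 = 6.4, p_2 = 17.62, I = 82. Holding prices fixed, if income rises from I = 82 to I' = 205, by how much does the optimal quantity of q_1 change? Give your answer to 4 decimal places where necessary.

Δq_1* = 1.4485

MRS = MU_q_1/MU_q_2 = (1/4)·(q_2/q_1)^(0.25). Set equal to p_1/p_2.
Hence q_2/q_1 = (4·p_1/p_2)^(1/(0.25)), i.e. raised to the 4 power.
With the ratio pinned down, the budget gives q_1* = I/(p_1 + p_2·(q_2/q_1)) and q_2* = (q_2/q_1)·q_1*.
Numerically q_2/q_1 = 4.455908, so q_1* = 82/(6.4 + 17.62·4.455908) = 0.9657.
At I' = 205: q_1* = 2.4142. Change: 2.4142 − 0.9657 = 1.4485.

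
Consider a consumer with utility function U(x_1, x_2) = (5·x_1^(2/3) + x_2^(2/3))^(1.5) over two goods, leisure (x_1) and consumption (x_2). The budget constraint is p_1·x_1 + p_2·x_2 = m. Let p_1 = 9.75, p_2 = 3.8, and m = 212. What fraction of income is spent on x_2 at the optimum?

share on x_2 = 0.05

MU_x_1 ∝ 5·x_1^(-1/3), MU_x_2 ∝ x_2^(-1/3), so MRS = 5·(x_2/x_1)^(1/3) = p_1/p_2.
Solve for the ratio: x_2/x_1 = [(1/5)·p_1/p_2]^(3).
With the ratio pinned down, the budget gives x_1* = m/(p_1 + p_2·(x_2/x_1)) and x_2* = (x_2/x_1)·x_1*.
Numerically x_2/x_1 = 0.13513, so x_1* = 212/(9.75 + 3.8·0.13513) = 20.6557 and x_2* = 0.13513·20.6557 = 2.7912.
Expenditure on x_2: 3.8·2.7912 = 10.6066; share = 0.05.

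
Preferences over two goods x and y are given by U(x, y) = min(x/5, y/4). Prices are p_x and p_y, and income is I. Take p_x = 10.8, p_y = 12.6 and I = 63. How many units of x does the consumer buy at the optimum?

x* = 3.0172

With perfect complements, no substitution: consume in ratio x:y = 5:4.
Budget: p_x·x + p_y·(4/5)·x = I, so (5·p_x + 4·p_y)·x = 5·I.
Demand: x*(p_x,p_y,I) = 5·I/(5·p_x + 4·p_y), y* = 4·I/(5·p_x + 4·p_y).
Here 5·10.8 + 4·12.6 = 104.4, giving x* = 3.0172.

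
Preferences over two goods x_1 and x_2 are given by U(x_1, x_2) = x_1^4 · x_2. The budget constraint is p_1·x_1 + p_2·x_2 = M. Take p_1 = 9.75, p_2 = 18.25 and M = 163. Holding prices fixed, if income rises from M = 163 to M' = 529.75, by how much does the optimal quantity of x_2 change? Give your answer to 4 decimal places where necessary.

Demand: x_1*(p_1,p_2,M) = 0.8·M/p_1 and x_2* = 0.2·M/p_2.
At p_1=9.75, p_2=18.25, M=163: x_2* = 0.2·163/18.25 = 1.7863.
At M' = 529.75: x_2* = 5.8055. Change: 5.8055 − 1.7863 = 4.0192.

Δx_2* = 4.0192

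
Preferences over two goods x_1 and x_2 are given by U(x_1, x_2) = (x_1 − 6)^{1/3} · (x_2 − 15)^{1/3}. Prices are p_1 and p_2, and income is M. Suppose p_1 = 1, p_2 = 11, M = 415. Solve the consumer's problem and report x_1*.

x_1* = 128

MRS = (x_2−15)/(x_1−6). Tangency with p_1/p_2 gives x_2−15 = (p_1/p_2)·(x_1−6).
After buying the subsistence bundle (6, 15), a share 0.5 of the remaining income goes to x_1: x_1* = 6 + 0.5·(M − 6p_1 − 15p_2)/p_1.
Discretionary income = 415 − 6·1 − 15·11 = 244; x_1* = 6 + 0.5·244/1 = 128.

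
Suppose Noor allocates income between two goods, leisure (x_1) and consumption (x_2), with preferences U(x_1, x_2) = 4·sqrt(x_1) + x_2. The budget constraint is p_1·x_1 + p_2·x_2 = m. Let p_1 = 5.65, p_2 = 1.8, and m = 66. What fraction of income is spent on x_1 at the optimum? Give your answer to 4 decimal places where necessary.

MU_x_1 = 2/√x_1, MU_x_2 = 1. Tangency: 2/√x_1 = p_1/p_2.
Solve: √x_1 = 2·p_2/p_1, so x_1*(p_1,p_2) = (2·p_2/p_1)², and x_2* = (m − p_1·x_1*)/p_2.
Plugging in: x_1* = (2·1.8/5.65)² = 0.406, x_2* = 35.3923.
Expenditure on x_1: 5.65·0.406 = 2.2938; share = 0.0348.

share on x_1 = 0.0348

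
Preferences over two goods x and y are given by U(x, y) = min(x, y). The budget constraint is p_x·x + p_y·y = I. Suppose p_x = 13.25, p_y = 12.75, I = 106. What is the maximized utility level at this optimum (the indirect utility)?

V = 4.0769

With perfect complements, no substitution: consume in ratio x:y = 1:1.
Budget: p_x·x + p_y·x = I, so (p_x + p_y)·x = I.
Demand: x*(p_x,p_y,I) = I/(p_x + p_y), y* = I/(p_x + p_y).
Here 13.25 + 12.75 = 26, giving x* = 4.0769 and y* = 4.0769.
Utility at the optimum: U(4.0769, 4.0769) = 4.0769.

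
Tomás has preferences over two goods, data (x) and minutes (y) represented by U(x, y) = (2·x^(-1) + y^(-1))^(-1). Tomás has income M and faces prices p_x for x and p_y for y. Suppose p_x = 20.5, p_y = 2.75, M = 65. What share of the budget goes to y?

Numerically y/x = 1.930615, so x* = 65/(20.5 + 2.75·1.930615) = 2.5185 and y* = 1.930615·2.5185 = 4.8622.
Expenditure on y: 2.75·4.8622 = 13.3711; share = 0.2057.

share on y = 0.2057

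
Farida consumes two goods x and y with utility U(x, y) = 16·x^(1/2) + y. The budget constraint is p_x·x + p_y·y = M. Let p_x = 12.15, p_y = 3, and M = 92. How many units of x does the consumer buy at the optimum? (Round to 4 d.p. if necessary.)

Solve: √x = 8·p_y/p_x, so x*(p_x,p_y) = (8·p_y/p_x)², and y* = (M − p_x·x*)/p_y.
Plugging in: x* = (8·3/12.15)² = 3.9018.

x* = 3.9018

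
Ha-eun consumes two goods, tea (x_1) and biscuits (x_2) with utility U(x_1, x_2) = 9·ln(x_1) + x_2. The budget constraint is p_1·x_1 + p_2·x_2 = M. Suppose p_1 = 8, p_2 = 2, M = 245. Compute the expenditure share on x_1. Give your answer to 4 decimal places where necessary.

Set MRS = p_1/p_2: (9/x_1)/1 = p_1/p_2.
So x_1*(p_1,p_2) = 9·p_2/p_1, independent of income; and x_2* = (M − 9·p_2)/p_2.
At the given prices: x_1* = 9·2/8 = 2.25, and x_2* = 113.5.
Expenditure on x_1: 8·2.25 = 18; share = 0.0735.

share on x_1 = 0.0735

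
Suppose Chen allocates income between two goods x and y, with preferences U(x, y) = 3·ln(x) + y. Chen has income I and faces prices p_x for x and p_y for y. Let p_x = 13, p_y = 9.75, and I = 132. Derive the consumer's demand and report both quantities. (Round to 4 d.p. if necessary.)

x* = 2.25, y* = 10.5385

MU_x = 3/x, MU_y = 1. Tangency: 3/x = p_x/p_y.
So x*(p_x,p_y) = 3·p_y/p_x, independent of income; and y* = (I − 3·p_y)/p_y.
At the given prices: x* = 3·9.75/13 = 2.25, and y* = 10.5385.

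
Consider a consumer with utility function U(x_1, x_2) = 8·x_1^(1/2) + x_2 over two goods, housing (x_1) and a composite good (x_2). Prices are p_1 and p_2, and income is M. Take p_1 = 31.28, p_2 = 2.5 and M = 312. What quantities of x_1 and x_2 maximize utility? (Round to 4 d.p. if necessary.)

Set MRS = p_1/p_2: 4·x_1^(−1/2) = p_1/p_2.
Solve: √x_1 = 4·p_2/p_1, so x_1*(p_1,p_2) = (4·p_2/p_1)², and x_2* = (M − p_1·x_1*)/p_2.
Plugging in: x_1* = (4·2.5/31.28)² = 0.1022, x_2* = 123.5212.

x_1* = 0.1022, x_2* = 123.5212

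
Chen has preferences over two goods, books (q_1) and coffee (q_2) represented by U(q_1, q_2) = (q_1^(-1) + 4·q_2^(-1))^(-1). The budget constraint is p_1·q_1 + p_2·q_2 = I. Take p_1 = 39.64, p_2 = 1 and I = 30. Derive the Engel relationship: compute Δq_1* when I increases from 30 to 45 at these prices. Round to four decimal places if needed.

MRS = MU_q_1/MU_q_2 = (1/4)·(q_2/q_1)^(2). Set equal to p_1/p_2.
Solve for the ratio: q_2/q_1 = [4·p_1/p_2]^(0.5).
Substitute q_2 = (q_2/q_1)·q_1 into the budget: q_1* = I/(p_1 + p_2·(q_2/q_1)).
Numerically q_2/q_1 = 12.592061, so q_1* = 30/(39.64 + 1·12.592061) = 0.5744.
At I' = 45: q_1* = 0.8615. Change: 0.8615 − 0.5744 = 0.2872.

Δq_1* = 0.2872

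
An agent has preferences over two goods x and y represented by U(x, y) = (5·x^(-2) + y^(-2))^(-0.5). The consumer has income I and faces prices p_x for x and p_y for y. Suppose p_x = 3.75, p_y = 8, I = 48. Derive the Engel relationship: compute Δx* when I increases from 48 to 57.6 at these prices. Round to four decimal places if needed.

Δx* = 1.3001

Substitute y = (y/x)·x into the budget: x* = I/(p_x + p_y·(y/x)).
Numerically y/x = 0.45428, so x* = 48/(3.75 + 8·0.45428) = 6.5003.
At I' = 57.6: x* = 7.8004. Change: 7.8004 − 6.5003 = 1.3001.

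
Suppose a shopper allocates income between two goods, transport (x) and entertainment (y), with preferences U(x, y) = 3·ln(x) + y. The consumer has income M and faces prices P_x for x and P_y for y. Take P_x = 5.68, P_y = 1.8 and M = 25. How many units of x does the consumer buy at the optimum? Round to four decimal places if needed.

x* = 0.9507

At the given prices: x* = 3·1.8/5.68 = 0.9507.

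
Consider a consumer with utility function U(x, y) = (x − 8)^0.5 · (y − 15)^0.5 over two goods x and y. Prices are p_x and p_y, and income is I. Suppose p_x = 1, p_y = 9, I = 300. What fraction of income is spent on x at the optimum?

share on x = 0.2883

This is Cobb-Douglas in (x−8, y−15): tangency gives 0.5·p_y·(y−15) = 0.5·p_x·(x−8).
After buying the subsistence bundle (8, 15), a share 0.5 of the remaining income goes to x: x* = 8 + 0.5·(I − 8p_x − 15p_y)/p_x.
Discretionary income = 300 − 8·1 − 15·9 = 157; x* = 8 + 0.5·157/1 = 86.5; y* = 15 + 0.5·157/9 = 23.7222.
Expenditure on x: 1·86.5 = 86.5; share = 0.2883.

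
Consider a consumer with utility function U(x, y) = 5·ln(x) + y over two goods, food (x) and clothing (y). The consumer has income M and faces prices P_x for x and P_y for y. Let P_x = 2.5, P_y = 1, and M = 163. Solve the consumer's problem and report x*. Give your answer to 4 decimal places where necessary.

MU_x = 5/x, MU_y = 1. Tangency: 5/x = P_x/P_y.
So x*(P_x,P_y) = 5·P_y/P_x, independent of income; and y* = (M − 5·P_y)/P_y.
At the given prices: x* = 5·1/2.5 = 2.

x* = 2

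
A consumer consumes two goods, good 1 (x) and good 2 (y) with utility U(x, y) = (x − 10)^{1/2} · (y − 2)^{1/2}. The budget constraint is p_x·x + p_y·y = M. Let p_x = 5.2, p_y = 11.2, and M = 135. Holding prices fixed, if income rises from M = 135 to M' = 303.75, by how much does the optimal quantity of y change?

Let x' = x−10, y' = y−2. MRS = y'/x' = p_x/p_y.
Substituting into the budget: x* = 10 + 0.5·(M − 10·p_x − 2·p_y)/p_x, and y* = 2 + 0.5·(…)/p_y.
Discretionary income = 135 − 10·5.2 − 2·11.2 = 60.6; y* = 2 + 0.5·60.6/11.2 = 4.7054.
At M' = 303.75: y* = 12.2388. Change: 12.2388 − 4.7054 = 7.5335.

Δy* = 7.5335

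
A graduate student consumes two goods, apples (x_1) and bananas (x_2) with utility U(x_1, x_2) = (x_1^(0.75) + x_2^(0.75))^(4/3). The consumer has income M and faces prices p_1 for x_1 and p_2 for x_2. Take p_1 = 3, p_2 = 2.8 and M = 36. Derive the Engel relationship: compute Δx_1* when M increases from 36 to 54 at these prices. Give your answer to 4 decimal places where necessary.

Δx_1* = 2.6906

From the CES first-order condition, (x_2/x_1)^(0.25) = p_1/p_2.
Hence x_2/x_1 = (p_1/p_2)^(1/(0.25)), i.e. raised to the 4 power.
With the ratio pinned down, the budget gives x_1* = M/(p_1 + p_2·(x_2/x_1)) and x_2* = (x_2/x_1)·x_1*.
Numerically x_2/x_1 = 1.31781, so x_1* = 36/(3 + 2.8·1.31781) = 5.3813.
At M' = 54: x_1* = 8.0719. Change: 8.0719 − 5.3813 = 2.6906.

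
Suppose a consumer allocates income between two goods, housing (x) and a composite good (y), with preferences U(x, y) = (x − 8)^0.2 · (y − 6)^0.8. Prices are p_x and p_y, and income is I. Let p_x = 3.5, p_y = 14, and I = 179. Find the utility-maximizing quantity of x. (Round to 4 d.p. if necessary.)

x* = 11.8286

This is Cobb-Douglas in (x−8, y−6): tangency gives 0.2·p_y·(y−6) = 0.8·p_x·(x−8).
After buying the subsistence bundle (8, 6), a share 0.2 of the remaining income goes to x: x* = 8 + 0.2·(I − 8p_x − 6p_y)/p_x.
Discretionary income = 179 − 8·3.5 − 6·14 = 67; x* = 8 + 0.2·67/3.5 = 11.8286.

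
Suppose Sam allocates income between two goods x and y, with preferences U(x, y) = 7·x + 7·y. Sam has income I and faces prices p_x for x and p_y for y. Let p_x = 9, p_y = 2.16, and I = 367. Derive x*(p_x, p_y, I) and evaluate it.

Linear utility — the consumer picks whichever good has higher MU/price: 7/9 = 0.7778 vs 7/2.16 = 3.2407.
y gives more utility per dollar, so spend all income on y: y* = I/p_y, x* = 0.
Numerically: x* = 0, y* = 169.9074.

x* = 0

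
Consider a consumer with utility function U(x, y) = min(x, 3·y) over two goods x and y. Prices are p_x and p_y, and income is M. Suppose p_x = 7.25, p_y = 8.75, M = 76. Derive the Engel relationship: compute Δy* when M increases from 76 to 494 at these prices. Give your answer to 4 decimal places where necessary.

Leontief preferences: the optimum is at the kink where x/3 = y/1, i.e. y = (1/3)·x.
Budget: p_x·x + p_y·(1/3)·x = M, so (3·p_x + p_y)·x = 3·M.
Demand: x*(p_x,p_y,M) = 3·M/(3·p_x + p_y), y* = M/(3·p_x + p_y).
Here 3·7.25 + 8.75 = 30.5, giving y* = 2.4918.
At M' = 494: y* = 16.1967. Change: 16.1967 − 2.4918 = 13.7049.

Δy* = 13.7049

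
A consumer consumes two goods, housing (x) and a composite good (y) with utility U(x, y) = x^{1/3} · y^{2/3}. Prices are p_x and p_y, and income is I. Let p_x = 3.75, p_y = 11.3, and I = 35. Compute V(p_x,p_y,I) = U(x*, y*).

MU_x/MU_y = (1/3·y)/(2/3·x); tangency sets this equal to p_x/p_y.
Rearranging, p_y·y = 2·p_x·x. Substituting into the budget gives p_x·x·(1 + 2) = I.
Demand: x*(p_x,p_y,I) = 1/3·I/p_x and y* = 2/3·I/p_y.
At p_x=3.75, p_y=11.3, I=35: x* = 1/3·35/3.75 = 3.1111, y* = 2.0649.
Utility at the optimum: U(3.1111, 2.0649) = 2.3672.

V = 2.3672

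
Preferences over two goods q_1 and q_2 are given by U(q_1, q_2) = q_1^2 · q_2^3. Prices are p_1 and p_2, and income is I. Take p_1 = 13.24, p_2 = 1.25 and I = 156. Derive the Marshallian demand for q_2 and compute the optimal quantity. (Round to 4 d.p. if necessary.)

q_2* = 74.88

Tangency: MRS = (2/3)·q_2/q_1 = p_1/p_2.
Rearranging, p_2·q_2 = (3/2)·p_1·q_1. Substituting into the budget gives p_1·q_1·(1 + (3/2)) = I.
Demand: q_1*(p_1,p_2,I) = 0.4·I/p_1 and q_2* = 0.6·I/p_2.
At p_1=13.24, p_2=1.25, I=156: q_2* = 0.6·156/1.25 = 74.88.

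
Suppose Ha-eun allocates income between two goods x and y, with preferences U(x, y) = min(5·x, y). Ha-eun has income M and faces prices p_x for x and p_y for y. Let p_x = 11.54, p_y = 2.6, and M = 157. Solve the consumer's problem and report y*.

With perfect complements, no substitution: consume in ratio x:y = 1:5.
Budget: p_x·x + p_y·5·x = M, so (p_x + 5·p_y)·x = M.
Demand: x*(p_x,p_y,M) = M/(p_x + 5·p_y), y* = 5·M/(p_x + 5·p_y).
Here 11.54 + 5·2.6 = 24.54, giving y* = 31.9886.

y* = 31.9886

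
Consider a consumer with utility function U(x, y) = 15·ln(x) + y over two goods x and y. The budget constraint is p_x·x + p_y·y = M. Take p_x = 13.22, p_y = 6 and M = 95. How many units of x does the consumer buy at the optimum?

So x*(p_x,p_y) = 15·p_y/p_x, independent of income; and y* = (M − 15·p_y)/p_y.
At the given prices: x* = 15·6/13.22 = 6.8079.

x* = 6.8079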